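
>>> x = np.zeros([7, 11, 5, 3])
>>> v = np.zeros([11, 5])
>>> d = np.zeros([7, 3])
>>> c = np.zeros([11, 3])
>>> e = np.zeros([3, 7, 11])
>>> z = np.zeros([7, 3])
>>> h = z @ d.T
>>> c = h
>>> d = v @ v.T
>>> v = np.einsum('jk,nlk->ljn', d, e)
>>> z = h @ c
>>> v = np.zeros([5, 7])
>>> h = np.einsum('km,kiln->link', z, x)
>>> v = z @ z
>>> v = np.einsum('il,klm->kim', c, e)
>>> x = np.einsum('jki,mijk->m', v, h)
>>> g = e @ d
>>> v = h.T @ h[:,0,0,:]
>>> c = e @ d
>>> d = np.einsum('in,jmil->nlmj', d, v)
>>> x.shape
(5,)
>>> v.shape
(7, 3, 11, 7)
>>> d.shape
(11, 7, 3, 7)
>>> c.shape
(3, 7, 11)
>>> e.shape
(3, 7, 11)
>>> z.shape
(7, 7)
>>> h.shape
(5, 11, 3, 7)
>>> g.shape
(3, 7, 11)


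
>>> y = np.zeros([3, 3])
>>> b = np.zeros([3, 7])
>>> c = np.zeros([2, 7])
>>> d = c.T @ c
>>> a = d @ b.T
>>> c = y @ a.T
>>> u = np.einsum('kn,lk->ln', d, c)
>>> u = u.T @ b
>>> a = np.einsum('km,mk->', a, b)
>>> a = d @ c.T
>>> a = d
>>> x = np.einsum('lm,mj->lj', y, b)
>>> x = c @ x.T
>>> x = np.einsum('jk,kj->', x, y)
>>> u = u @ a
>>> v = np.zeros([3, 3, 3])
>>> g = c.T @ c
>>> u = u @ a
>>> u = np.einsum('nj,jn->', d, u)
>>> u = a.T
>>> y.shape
(3, 3)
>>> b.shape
(3, 7)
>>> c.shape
(3, 7)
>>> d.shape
(7, 7)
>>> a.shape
(7, 7)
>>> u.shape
(7, 7)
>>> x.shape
()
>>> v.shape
(3, 3, 3)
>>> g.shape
(7, 7)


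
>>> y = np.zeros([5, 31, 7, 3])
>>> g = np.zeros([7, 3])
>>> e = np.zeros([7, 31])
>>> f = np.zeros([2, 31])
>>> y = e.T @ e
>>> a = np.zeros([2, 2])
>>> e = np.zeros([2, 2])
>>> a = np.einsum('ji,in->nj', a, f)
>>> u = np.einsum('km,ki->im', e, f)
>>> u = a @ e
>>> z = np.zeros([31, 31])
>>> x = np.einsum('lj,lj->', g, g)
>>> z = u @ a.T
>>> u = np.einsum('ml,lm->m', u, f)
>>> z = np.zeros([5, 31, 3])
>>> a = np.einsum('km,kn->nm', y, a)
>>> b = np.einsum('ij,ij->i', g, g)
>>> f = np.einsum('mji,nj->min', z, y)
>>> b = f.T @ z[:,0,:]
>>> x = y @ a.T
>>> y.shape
(31, 31)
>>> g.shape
(7, 3)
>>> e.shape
(2, 2)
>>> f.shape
(5, 3, 31)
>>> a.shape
(2, 31)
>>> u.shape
(31,)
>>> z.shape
(5, 31, 3)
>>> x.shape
(31, 2)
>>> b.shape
(31, 3, 3)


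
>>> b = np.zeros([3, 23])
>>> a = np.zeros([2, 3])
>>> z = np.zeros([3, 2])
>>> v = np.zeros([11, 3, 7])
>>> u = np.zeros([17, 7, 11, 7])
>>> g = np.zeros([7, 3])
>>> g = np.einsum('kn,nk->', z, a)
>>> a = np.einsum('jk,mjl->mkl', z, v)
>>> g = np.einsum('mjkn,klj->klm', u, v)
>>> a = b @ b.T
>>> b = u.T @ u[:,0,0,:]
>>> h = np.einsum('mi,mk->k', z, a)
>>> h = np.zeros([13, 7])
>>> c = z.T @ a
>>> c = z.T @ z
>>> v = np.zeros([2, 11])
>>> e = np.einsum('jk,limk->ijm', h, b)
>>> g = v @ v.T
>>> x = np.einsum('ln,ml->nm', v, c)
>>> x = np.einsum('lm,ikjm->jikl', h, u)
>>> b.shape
(7, 11, 7, 7)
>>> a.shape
(3, 3)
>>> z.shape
(3, 2)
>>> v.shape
(2, 11)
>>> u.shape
(17, 7, 11, 7)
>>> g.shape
(2, 2)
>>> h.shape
(13, 7)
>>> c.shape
(2, 2)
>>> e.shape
(11, 13, 7)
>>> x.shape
(11, 17, 7, 13)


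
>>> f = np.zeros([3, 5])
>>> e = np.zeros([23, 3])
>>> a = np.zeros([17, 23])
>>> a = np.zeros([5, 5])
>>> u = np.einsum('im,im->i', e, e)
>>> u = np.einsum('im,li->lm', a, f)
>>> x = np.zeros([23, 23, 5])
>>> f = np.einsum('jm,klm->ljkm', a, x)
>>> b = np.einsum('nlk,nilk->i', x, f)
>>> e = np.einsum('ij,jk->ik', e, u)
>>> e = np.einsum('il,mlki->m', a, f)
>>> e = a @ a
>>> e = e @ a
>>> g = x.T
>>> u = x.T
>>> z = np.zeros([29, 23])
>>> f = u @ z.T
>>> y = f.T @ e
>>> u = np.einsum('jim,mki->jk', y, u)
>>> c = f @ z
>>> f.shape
(5, 23, 29)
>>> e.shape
(5, 5)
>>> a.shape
(5, 5)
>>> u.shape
(29, 23)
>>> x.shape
(23, 23, 5)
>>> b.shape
(5,)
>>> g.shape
(5, 23, 23)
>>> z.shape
(29, 23)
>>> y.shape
(29, 23, 5)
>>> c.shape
(5, 23, 23)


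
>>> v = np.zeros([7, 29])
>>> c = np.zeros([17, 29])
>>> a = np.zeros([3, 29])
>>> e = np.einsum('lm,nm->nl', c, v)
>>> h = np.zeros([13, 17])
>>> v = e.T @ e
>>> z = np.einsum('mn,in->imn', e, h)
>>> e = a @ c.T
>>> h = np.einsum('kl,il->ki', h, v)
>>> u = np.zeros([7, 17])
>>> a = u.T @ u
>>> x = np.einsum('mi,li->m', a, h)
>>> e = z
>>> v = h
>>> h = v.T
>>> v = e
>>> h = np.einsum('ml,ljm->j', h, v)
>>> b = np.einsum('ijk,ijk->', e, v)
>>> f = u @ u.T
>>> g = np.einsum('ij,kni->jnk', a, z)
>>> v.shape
(13, 7, 17)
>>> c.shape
(17, 29)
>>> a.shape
(17, 17)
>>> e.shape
(13, 7, 17)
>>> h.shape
(7,)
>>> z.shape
(13, 7, 17)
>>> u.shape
(7, 17)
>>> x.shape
(17,)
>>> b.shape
()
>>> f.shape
(7, 7)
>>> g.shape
(17, 7, 13)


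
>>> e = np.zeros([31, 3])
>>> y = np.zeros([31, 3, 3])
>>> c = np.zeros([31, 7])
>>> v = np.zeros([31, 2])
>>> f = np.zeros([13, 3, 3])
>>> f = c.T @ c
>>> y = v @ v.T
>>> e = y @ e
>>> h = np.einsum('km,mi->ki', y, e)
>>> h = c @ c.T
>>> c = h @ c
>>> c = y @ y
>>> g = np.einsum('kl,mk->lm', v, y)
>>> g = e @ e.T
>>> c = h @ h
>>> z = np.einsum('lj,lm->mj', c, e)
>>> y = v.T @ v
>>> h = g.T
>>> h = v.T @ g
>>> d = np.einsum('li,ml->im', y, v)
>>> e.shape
(31, 3)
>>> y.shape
(2, 2)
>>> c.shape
(31, 31)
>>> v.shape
(31, 2)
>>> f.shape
(7, 7)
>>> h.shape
(2, 31)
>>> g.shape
(31, 31)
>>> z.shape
(3, 31)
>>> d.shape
(2, 31)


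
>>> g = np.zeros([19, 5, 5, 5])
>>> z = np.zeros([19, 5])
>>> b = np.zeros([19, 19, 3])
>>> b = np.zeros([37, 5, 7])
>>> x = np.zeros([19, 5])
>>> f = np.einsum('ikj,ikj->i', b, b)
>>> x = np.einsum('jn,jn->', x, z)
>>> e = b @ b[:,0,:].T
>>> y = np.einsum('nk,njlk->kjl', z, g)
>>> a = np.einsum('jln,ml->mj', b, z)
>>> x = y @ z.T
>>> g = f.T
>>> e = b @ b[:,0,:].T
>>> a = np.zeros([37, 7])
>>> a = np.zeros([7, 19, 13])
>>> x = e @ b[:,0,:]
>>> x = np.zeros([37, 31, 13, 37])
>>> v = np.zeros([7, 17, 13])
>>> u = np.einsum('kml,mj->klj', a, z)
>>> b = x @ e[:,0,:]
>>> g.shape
(37,)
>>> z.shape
(19, 5)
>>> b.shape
(37, 31, 13, 37)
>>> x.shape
(37, 31, 13, 37)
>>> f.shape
(37,)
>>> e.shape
(37, 5, 37)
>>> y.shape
(5, 5, 5)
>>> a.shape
(7, 19, 13)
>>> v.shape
(7, 17, 13)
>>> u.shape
(7, 13, 5)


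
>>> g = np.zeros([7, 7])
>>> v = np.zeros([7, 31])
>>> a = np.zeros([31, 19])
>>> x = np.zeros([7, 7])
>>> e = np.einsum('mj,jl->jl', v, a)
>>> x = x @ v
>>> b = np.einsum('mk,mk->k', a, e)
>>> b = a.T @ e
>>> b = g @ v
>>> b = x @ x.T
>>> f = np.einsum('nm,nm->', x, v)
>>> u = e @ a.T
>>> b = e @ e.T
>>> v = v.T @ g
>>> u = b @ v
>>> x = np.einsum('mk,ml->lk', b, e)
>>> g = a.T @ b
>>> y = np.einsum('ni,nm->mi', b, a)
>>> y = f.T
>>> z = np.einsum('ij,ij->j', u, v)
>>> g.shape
(19, 31)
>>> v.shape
(31, 7)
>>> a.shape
(31, 19)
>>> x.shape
(19, 31)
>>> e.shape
(31, 19)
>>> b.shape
(31, 31)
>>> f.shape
()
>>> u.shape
(31, 7)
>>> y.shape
()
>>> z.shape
(7,)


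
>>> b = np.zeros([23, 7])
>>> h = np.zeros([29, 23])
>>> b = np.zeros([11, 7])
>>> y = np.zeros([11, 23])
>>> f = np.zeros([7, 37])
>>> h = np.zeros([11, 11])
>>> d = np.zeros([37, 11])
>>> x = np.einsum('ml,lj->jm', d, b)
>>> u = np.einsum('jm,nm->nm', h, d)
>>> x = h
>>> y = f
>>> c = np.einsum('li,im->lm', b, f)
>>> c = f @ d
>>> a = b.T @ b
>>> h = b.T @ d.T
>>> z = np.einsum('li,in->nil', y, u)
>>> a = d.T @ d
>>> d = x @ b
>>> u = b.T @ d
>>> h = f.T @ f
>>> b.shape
(11, 7)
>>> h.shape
(37, 37)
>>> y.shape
(7, 37)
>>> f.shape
(7, 37)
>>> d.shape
(11, 7)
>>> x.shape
(11, 11)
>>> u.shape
(7, 7)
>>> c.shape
(7, 11)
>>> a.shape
(11, 11)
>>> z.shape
(11, 37, 7)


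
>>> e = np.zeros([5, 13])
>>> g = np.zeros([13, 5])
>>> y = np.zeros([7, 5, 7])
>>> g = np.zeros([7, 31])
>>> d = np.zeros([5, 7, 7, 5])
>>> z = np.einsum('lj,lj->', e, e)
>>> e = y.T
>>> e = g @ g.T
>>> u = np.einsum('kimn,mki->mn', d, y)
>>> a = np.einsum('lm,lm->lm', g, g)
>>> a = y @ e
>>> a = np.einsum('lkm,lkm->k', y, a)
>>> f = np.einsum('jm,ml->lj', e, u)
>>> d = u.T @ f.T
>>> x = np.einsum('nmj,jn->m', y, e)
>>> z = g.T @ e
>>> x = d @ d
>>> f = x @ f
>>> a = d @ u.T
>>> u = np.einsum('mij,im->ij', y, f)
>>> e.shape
(7, 7)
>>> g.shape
(7, 31)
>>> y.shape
(7, 5, 7)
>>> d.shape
(5, 5)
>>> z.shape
(31, 7)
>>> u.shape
(5, 7)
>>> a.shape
(5, 7)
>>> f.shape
(5, 7)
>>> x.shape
(5, 5)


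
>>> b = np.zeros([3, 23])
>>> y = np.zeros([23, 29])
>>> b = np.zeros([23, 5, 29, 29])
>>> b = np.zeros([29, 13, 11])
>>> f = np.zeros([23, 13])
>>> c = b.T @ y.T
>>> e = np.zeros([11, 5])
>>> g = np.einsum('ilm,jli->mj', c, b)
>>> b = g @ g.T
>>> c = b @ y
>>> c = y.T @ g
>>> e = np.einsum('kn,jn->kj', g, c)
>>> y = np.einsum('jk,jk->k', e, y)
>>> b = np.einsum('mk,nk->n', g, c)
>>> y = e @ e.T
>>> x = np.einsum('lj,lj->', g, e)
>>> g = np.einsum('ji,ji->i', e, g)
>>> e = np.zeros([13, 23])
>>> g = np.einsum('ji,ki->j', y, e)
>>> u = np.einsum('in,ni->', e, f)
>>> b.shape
(29,)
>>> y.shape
(23, 23)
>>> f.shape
(23, 13)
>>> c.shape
(29, 29)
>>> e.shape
(13, 23)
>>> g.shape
(23,)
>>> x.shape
()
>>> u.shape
()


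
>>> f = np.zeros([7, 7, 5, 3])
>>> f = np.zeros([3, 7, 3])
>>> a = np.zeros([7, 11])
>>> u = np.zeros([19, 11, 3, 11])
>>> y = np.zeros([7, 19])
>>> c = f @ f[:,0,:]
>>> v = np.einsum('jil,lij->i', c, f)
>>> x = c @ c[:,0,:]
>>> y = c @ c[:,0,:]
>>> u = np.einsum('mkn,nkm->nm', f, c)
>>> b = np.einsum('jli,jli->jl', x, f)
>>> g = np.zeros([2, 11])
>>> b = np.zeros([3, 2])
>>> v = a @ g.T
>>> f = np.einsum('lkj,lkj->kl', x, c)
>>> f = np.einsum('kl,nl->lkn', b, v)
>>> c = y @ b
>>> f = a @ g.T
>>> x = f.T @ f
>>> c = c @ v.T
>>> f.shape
(7, 2)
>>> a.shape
(7, 11)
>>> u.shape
(3, 3)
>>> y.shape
(3, 7, 3)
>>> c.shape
(3, 7, 7)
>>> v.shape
(7, 2)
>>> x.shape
(2, 2)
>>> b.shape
(3, 2)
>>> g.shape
(2, 11)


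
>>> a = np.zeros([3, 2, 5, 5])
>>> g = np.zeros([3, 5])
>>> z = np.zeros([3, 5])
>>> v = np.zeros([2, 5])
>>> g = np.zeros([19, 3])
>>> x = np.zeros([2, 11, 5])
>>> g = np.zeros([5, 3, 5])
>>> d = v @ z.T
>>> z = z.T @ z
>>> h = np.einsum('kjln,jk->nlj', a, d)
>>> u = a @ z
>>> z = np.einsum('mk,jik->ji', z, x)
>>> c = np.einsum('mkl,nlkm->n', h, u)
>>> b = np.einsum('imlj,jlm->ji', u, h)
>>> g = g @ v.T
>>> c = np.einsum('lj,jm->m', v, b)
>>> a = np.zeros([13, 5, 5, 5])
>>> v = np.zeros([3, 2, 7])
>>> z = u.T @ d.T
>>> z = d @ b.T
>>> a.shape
(13, 5, 5, 5)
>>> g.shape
(5, 3, 2)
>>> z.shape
(2, 5)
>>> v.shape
(3, 2, 7)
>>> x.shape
(2, 11, 5)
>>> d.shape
(2, 3)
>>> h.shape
(5, 5, 2)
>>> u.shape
(3, 2, 5, 5)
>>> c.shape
(3,)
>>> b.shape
(5, 3)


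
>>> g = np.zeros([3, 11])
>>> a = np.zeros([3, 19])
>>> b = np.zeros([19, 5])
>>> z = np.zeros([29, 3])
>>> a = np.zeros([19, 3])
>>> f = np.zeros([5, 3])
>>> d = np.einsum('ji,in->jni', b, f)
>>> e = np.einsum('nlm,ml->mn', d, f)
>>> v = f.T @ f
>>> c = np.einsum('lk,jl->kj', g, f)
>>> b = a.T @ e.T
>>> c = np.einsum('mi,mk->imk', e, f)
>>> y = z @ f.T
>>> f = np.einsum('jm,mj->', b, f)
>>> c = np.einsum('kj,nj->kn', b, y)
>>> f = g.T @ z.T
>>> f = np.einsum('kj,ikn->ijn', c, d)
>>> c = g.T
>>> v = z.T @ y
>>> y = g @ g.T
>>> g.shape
(3, 11)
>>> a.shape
(19, 3)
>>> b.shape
(3, 5)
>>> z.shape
(29, 3)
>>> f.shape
(19, 29, 5)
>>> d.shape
(19, 3, 5)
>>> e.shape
(5, 19)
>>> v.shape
(3, 5)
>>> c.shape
(11, 3)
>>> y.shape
(3, 3)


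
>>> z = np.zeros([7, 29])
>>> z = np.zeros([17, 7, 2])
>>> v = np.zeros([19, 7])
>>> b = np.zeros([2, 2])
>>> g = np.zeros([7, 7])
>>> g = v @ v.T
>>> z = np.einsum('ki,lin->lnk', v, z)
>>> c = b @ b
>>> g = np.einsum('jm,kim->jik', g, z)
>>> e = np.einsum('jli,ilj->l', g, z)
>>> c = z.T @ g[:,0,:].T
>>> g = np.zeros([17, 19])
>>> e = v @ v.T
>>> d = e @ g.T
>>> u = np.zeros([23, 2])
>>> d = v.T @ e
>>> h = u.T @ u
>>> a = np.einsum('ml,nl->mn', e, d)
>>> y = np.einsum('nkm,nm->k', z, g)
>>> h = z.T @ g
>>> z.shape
(17, 2, 19)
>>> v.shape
(19, 7)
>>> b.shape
(2, 2)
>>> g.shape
(17, 19)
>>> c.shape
(19, 2, 19)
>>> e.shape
(19, 19)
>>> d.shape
(7, 19)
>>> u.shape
(23, 2)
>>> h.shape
(19, 2, 19)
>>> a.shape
(19, 7)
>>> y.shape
(2,)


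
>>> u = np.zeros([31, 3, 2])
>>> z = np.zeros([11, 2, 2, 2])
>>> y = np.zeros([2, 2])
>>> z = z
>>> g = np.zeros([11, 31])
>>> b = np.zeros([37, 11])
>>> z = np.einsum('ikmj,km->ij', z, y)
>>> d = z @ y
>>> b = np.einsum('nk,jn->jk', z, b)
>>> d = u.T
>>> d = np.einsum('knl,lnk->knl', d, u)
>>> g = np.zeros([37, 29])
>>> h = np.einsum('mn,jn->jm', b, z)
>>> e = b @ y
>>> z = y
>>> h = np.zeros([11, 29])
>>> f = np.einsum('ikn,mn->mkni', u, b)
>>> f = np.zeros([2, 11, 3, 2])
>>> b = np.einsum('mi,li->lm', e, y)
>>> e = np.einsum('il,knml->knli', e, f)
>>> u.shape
(31, 3, 2)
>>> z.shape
(2, 2)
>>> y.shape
(2, 2)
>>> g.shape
(37, 29)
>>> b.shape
(2, 37)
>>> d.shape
(2, 3, 31)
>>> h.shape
(11, 29)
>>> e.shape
(2, 11, 2, 37)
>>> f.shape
(2, 11, 3, 2)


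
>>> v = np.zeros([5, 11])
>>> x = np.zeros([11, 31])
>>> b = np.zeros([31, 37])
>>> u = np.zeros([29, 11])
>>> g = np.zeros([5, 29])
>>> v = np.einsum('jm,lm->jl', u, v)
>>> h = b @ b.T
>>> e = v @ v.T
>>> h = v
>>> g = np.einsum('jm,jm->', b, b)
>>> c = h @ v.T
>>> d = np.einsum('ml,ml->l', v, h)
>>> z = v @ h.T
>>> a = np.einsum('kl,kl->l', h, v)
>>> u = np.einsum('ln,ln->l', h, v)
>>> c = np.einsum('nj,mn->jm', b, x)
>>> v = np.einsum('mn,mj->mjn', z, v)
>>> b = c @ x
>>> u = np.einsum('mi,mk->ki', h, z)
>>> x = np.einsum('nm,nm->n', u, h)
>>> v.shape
(29, 5, 29)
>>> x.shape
(29,)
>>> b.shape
(37, 31)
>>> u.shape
(29, 5)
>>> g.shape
()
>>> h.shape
(29, 5)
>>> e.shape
(29, 29)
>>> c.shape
(37, 11)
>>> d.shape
(5,)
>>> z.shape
(29, 29)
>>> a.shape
(5,)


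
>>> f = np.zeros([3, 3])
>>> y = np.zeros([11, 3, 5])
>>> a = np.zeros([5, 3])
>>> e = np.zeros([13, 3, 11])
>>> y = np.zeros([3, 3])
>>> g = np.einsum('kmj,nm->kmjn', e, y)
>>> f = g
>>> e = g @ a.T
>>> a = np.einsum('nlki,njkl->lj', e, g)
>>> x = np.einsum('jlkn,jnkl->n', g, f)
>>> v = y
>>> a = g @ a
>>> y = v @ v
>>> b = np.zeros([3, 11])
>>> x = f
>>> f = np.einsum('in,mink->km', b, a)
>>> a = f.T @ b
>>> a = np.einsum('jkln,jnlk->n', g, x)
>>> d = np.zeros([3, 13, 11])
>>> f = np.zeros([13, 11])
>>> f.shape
(13, 11)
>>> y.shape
(3, 3)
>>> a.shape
(3,)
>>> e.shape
(13, 3, 11, 5)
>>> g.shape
(13, 3, 11, 3)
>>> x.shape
(13, 3, 11, 3)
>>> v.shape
(3, 3)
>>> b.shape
(3, 11)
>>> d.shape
(3, 13, 11)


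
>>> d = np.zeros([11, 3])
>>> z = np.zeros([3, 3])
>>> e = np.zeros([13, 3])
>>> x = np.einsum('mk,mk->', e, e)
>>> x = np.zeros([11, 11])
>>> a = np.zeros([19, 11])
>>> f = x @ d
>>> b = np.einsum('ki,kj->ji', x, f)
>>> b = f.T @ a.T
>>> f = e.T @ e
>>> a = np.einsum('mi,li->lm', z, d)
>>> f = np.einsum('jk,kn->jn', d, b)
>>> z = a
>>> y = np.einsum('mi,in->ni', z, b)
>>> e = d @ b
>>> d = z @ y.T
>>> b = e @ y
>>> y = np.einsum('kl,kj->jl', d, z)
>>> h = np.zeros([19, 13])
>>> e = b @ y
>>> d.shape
(11, 19)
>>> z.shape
(11, 3)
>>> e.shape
(11, 19)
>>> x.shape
(11, 11)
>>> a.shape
(11, 3)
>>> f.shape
(11, 19)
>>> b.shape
(11, 3)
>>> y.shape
(3, 19)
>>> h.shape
(19, 13)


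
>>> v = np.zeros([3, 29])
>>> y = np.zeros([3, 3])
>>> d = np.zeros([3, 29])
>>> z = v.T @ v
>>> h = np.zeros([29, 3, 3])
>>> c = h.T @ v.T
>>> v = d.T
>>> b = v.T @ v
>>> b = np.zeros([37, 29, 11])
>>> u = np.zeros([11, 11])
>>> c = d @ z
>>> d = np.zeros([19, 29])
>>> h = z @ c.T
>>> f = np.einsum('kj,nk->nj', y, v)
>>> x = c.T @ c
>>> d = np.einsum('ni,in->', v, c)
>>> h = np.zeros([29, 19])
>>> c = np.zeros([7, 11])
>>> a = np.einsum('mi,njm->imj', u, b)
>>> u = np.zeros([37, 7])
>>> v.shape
(29, 3)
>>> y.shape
(3, 3)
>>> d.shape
()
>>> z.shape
(29, 29)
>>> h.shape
(29, 19)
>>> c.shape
(7, 11)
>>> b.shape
(37, 29, 11)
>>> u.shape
(37, 7)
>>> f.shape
(29, 3)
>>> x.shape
(29, 29)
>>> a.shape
(11, 11, 29)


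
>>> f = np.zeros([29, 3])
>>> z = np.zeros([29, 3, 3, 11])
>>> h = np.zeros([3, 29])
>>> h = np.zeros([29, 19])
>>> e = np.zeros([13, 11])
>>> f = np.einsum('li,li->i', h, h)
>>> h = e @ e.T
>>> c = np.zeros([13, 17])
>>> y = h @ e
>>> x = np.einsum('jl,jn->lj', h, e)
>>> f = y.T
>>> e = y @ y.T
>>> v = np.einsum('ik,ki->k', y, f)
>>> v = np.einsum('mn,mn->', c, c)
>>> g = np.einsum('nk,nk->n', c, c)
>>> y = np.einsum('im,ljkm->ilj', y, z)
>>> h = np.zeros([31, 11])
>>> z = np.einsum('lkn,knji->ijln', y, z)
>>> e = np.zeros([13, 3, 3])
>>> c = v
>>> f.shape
(11, 13)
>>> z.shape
(11, 3, 13, 3)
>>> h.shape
(31, 11)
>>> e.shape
(13, 3, 3)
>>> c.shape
()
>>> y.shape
(13, 29, 3)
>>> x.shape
(13, 13)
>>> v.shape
()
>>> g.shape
(13,)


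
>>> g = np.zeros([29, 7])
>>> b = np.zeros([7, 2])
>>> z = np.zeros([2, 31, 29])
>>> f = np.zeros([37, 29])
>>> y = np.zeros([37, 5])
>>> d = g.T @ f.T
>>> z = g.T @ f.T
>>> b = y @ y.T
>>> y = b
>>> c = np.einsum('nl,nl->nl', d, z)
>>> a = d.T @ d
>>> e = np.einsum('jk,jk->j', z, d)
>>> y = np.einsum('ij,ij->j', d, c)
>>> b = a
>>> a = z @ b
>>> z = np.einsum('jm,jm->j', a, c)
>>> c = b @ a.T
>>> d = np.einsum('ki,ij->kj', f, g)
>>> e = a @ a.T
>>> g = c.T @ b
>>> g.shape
(7, 37)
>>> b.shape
(37, 37)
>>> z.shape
(7,)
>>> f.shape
(37, 29)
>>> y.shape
(37,)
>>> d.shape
(37, 7)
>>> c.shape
(37, 7)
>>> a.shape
(7, 37)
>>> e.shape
(7, 7)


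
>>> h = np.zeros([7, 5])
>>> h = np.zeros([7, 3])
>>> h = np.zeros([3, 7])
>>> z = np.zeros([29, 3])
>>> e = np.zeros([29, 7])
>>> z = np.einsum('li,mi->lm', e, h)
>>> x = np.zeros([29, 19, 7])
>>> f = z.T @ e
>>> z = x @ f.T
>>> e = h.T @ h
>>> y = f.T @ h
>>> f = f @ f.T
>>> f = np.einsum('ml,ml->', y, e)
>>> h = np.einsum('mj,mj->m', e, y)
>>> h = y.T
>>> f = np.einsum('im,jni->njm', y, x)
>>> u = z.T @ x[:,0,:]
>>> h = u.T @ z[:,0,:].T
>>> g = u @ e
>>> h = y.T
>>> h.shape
(7, 7)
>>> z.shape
(29, 19, 3)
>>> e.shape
(7, 7)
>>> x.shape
(29, 19, 7)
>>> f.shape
(19, 29, 7)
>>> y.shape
(7, 7)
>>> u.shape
(3, 19, 7)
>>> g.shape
(3, 19, 7)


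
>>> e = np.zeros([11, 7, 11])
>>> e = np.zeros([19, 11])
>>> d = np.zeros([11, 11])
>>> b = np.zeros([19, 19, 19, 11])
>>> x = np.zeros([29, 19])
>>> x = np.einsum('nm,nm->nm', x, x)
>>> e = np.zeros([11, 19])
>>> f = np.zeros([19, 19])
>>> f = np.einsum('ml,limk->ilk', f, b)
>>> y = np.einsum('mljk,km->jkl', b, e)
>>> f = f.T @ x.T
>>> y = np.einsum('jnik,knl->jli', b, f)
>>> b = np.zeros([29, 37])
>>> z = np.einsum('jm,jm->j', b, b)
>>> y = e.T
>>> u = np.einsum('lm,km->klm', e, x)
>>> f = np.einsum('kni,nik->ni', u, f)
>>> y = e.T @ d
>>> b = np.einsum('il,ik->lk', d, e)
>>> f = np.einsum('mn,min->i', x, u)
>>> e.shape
(11, 19)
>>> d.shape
(11, 11)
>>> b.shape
(11, 19)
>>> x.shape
(29, 19)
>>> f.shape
(11,)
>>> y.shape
(19, 11)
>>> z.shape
(29,)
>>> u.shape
(29, 11, 19)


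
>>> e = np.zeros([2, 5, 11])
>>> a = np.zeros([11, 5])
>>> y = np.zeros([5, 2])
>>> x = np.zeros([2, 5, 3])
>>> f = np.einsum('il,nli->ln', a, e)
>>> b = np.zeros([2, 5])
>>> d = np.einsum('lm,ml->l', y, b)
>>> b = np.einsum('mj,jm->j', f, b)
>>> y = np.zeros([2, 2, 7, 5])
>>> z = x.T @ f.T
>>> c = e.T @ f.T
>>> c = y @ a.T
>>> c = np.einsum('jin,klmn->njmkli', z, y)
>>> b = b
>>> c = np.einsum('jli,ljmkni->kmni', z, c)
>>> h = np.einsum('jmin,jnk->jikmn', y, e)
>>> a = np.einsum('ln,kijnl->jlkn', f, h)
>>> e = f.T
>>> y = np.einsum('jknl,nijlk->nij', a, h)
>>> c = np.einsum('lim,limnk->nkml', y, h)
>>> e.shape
(2, 5)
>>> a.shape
(11, 5, 2, 2)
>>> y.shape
(2, 7, 11)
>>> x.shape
(2, 5, 3)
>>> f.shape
(5, 2)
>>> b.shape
(2,)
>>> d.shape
(5,)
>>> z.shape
(3, 5, 5)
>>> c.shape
(2, 5, 11, 2)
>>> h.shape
(2, 7, 11, 2, 5)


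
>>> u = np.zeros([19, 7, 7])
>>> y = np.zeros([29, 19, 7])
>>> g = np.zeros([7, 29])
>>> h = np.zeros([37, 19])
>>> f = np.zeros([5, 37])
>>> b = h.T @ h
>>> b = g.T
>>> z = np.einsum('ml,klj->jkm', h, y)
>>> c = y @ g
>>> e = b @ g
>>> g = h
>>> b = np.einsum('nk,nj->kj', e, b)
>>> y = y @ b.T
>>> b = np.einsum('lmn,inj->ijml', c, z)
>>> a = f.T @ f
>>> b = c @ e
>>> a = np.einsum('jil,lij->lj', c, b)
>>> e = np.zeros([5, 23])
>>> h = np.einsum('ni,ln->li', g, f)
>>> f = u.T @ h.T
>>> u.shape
(19, 7, 7)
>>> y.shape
(29, 19, 29)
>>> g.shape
(37, 19)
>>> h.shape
(5, 19)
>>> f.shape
(7, 7, 5)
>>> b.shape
(29, 19, 29)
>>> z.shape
(7, 29, 37)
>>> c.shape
(29, 19, 29)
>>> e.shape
(5, 23)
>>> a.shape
(29, 29)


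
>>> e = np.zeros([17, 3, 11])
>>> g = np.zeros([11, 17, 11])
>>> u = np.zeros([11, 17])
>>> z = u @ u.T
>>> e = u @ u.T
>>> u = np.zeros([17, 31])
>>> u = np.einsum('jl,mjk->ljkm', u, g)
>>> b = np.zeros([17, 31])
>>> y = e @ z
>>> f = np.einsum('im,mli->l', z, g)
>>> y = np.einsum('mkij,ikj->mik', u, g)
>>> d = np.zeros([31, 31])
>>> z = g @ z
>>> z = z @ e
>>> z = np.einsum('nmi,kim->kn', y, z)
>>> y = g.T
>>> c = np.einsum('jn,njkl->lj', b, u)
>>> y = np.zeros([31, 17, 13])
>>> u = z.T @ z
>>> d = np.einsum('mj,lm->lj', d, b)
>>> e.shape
(11, 11)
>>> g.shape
(11, 17, 11)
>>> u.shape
(31, 31)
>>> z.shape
(11, 31)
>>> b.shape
(17, 31)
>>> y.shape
(31, 17, 13)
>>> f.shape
(17,)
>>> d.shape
(17, 31)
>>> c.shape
(11, 17)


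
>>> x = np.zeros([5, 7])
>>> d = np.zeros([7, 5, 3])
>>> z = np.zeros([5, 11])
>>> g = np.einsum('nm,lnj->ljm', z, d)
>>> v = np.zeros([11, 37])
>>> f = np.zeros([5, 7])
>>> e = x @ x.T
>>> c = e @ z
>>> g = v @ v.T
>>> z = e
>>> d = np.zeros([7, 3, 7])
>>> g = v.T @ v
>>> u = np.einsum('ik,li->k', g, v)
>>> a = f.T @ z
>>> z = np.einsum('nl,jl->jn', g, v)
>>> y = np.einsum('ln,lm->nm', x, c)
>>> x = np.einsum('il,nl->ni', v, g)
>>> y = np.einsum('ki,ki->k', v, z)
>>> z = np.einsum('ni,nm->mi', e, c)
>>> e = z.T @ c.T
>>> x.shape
(37, 11)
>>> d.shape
(7, 3, 7)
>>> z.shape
(11, 5)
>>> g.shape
(37, 37)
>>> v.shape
(11, 37)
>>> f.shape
(5, 7)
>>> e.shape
(5, 5)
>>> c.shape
(5, 11)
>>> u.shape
(37,)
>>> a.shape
(7, 5)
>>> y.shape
(11,)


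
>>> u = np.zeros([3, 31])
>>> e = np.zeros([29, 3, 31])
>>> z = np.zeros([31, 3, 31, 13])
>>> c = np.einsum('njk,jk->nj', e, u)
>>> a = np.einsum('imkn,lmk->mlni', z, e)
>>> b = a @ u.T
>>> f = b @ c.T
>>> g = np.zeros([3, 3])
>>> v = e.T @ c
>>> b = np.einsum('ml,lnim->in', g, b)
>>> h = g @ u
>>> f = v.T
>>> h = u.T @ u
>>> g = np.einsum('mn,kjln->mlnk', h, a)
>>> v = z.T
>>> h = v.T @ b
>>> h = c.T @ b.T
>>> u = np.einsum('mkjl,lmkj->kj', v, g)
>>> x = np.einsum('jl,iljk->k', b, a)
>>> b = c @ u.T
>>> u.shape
(31, 3)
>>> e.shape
(29, 3, 31)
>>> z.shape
(31, 3, 31, 13)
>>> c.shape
(29, 3)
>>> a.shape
(3, 29, 13, 31)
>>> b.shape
(29, 31)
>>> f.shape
(3, 3, 31)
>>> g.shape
(31, 13, 31, 3)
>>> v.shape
(13, 31, 3, 31)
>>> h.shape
(3, 13)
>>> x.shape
(31,)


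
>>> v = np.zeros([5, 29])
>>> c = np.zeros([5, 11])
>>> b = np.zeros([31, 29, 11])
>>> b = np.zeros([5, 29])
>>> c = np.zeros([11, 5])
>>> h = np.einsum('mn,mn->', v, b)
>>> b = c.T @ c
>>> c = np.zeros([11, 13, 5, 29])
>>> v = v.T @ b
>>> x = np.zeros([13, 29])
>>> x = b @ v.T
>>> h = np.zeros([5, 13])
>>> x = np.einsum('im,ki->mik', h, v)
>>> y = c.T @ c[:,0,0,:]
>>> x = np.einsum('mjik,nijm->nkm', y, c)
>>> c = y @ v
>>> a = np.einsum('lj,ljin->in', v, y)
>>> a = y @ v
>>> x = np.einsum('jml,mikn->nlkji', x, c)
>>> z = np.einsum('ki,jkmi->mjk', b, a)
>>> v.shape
(29, 5)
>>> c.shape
(29, 5, 13, 5)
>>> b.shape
(5, 5)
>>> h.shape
(5, 13)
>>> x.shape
(5, 29, 13, 11, 5)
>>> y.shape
(29, 5, 13, 29)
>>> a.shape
(29, 5, 13, 5)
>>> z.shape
(13, 29, 5)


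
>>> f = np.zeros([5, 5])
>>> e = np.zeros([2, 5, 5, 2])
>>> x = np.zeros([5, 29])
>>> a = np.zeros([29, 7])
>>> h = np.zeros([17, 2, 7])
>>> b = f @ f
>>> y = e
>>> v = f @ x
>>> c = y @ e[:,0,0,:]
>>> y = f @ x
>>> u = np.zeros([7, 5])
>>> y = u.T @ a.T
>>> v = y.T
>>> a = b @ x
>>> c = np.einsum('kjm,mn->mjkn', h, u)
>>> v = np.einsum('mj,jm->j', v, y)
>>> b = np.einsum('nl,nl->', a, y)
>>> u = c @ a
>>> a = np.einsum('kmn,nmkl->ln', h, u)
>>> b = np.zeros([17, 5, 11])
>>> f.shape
(5, 5)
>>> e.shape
(2, 5, 5, 2)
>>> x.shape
(5, 29)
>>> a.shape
(29, 7)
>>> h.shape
(17, 2, 7)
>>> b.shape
(17, 5, 11)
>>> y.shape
(5, 29)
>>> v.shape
(5,)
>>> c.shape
(7, 2, 17, 5)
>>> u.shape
(7, 2, 17, 29)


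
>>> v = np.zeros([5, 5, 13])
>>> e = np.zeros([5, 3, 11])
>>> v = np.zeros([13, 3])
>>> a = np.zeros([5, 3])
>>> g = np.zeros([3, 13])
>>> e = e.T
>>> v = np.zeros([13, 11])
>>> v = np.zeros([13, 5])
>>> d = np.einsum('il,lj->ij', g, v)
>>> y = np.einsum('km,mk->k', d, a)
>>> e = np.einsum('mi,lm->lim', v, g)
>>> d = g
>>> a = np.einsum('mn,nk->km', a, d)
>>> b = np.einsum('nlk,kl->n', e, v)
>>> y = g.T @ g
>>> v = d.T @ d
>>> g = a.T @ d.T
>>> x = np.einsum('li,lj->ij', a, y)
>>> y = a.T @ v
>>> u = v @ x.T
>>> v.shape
(13, 13)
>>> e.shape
(3, 5, 13)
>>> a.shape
(13, 5)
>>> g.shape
(5, 3)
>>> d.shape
(3, 13)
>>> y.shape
(5, 13)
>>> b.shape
(3,)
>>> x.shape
(5, 13)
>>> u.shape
(13, 5)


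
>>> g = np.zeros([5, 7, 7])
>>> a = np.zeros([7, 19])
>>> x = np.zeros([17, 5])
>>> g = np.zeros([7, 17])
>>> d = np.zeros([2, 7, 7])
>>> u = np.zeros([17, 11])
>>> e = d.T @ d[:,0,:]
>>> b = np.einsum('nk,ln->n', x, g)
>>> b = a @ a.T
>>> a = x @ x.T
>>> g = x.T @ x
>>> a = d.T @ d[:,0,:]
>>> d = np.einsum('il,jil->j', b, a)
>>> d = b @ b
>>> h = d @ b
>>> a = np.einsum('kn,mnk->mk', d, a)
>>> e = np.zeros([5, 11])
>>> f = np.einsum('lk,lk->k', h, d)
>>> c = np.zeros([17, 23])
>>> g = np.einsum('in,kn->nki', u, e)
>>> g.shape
(11, 5, 17)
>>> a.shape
(7, 7)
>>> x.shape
(17, 5)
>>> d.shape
(7, 7)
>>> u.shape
(17, 11)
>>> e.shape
(5, 11)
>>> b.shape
(7, 7)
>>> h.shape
(7, 7)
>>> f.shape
(7,)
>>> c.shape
(17, 23)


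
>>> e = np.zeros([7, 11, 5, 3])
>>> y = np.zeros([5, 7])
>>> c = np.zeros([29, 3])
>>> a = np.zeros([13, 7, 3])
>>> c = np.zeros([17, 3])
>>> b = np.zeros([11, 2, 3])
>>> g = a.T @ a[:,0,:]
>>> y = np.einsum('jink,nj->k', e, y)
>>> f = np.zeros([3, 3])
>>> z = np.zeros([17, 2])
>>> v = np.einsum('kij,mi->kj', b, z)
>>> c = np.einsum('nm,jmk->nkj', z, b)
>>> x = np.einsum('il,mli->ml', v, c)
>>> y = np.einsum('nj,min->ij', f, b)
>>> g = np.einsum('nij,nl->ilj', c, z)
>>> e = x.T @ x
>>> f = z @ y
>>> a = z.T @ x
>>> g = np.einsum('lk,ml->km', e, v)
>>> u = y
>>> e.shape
(3, 3)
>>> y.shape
(2, 3)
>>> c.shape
(17, 3, 11)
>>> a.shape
(2, 3)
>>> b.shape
(11, 2, 3)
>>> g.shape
(3, 11)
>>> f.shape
(17, 3)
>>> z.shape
(17, 2)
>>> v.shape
(11, 3)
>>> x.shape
(17, 3)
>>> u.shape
(2, 3)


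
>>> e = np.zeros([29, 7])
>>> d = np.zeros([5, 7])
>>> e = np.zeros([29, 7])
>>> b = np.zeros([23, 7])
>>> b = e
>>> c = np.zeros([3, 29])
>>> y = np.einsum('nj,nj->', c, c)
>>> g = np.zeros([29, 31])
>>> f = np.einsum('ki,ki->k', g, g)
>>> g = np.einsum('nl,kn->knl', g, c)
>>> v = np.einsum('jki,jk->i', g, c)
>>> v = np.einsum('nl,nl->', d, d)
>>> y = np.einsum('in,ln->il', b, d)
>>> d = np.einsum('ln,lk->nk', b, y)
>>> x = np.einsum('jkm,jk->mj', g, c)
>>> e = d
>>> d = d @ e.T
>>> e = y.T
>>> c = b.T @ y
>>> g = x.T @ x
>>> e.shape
(5, 29)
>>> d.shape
(7, 7)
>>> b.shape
(29, 7)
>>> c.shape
(7, 5)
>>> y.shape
(29, 5)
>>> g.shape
(3, 3)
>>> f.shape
(29,)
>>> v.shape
()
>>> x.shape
(31, 3)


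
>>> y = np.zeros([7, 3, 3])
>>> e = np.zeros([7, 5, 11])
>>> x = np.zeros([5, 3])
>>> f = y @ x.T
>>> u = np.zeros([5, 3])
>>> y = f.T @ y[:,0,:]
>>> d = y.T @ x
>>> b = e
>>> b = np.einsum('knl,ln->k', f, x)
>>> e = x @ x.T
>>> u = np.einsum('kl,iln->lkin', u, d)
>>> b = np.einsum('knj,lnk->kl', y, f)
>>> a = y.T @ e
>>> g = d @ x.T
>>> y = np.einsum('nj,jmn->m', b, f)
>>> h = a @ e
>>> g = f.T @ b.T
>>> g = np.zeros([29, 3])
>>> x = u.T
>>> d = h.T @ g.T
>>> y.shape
(3,)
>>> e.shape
(5, 5)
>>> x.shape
(3, 3, 5, 3)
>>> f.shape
(7, 3, 5)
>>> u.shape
(3, 5, 3, 3)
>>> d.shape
(5, 3, 29)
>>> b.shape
(5, 7)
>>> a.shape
(3, 3, 5)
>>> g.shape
(29, 3)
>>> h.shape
(3, 3, 5)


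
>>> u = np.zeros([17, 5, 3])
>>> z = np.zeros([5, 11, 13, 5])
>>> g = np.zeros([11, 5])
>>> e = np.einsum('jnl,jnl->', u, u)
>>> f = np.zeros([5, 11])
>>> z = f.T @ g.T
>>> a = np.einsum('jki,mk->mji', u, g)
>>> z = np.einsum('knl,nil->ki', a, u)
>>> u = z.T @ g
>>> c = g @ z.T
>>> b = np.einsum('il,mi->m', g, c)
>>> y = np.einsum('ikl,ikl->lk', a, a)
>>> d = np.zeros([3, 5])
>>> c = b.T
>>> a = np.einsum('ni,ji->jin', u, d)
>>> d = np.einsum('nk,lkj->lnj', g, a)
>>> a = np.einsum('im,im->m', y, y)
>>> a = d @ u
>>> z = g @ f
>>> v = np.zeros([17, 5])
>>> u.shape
(5, 5)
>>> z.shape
(11, 11)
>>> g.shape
(11, 5)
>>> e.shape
()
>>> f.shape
(5, 11)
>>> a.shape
(3, 11, 5)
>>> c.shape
(11,)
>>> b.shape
(11,)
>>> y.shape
(3, 17)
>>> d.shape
(3, 11, 5)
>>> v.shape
(17, 5)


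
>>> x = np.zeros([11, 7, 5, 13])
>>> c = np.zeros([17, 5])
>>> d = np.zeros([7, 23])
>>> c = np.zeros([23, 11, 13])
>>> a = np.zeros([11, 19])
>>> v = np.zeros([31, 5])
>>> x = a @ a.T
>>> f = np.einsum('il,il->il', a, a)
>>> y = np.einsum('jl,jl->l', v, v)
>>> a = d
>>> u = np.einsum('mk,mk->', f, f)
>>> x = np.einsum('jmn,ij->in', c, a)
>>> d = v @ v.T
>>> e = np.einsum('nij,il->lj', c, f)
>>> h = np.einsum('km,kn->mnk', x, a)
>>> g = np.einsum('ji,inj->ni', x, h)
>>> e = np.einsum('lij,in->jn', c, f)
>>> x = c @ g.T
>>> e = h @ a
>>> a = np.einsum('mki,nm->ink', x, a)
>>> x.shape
(23, 11, 23)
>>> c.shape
(23, 11, 13)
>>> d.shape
(31, 31)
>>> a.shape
(23, 7, 11)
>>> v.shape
(31, 5)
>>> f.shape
(11, 19)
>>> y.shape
(5,)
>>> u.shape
()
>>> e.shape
(13, 23, 23)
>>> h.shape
(13, 23, 7)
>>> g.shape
(23, 13)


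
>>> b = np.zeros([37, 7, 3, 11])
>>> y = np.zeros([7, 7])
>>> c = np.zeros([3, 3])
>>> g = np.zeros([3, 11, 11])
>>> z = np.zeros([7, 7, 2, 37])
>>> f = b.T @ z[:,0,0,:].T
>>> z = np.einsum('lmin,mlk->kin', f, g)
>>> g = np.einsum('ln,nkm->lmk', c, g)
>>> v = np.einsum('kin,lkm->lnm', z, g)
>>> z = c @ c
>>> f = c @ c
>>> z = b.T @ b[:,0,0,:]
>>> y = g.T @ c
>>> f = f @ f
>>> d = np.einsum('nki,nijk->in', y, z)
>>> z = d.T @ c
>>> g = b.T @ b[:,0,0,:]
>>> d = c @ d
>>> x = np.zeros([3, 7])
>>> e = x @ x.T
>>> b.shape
(37, 7, 3, 11)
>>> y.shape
(11, 11, 3)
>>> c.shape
(3, 3)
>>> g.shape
(11, 3, 7, 11)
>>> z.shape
(11, 3)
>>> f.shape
(3, 3)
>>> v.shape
(3, 7, 11)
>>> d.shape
(3, 11)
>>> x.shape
(3, 7)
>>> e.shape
(3, 3)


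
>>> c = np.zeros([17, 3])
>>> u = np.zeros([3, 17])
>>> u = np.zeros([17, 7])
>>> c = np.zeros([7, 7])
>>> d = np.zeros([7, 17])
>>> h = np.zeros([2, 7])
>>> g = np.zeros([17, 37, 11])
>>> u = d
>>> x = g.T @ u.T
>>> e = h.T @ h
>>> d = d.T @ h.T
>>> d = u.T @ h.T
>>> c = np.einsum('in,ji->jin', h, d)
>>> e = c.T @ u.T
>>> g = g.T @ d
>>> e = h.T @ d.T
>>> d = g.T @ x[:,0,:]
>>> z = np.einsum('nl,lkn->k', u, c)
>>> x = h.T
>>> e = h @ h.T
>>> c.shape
(17, 2, 7)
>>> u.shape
(7, 17)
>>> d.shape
(2, 37, 7)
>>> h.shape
(2, 7)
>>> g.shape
(11, 37, 2)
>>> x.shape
(7, 2)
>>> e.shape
(2, 2)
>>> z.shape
(2,)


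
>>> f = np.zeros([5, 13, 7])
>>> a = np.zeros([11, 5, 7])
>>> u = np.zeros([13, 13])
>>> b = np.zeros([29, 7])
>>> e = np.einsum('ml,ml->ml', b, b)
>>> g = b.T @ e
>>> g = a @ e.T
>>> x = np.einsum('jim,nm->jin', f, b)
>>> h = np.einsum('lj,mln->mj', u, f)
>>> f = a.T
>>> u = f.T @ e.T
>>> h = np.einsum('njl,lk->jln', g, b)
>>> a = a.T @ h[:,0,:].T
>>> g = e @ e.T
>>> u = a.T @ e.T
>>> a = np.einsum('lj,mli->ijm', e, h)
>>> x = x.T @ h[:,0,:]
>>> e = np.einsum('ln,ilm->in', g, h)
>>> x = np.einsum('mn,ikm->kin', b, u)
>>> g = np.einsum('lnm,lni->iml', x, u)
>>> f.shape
(7, 5, 11)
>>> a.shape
(11, 7, 5)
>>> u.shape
(5, 5, 29)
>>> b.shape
(29, 7)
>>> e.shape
(5, 29)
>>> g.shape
(29, 7, 5)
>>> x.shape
(5, 5, 7)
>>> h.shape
(5, 29, 11)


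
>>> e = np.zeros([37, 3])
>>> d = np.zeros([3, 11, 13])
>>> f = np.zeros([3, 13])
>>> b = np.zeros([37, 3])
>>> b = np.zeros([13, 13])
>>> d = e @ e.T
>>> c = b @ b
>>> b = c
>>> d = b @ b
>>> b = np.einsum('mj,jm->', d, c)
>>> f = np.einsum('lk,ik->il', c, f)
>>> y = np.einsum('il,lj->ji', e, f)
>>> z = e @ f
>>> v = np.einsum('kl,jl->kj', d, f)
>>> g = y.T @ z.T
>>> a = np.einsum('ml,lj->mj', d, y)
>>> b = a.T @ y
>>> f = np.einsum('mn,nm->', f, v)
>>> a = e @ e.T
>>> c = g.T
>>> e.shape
(37, 3)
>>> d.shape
(13, 13)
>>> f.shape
()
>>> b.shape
(37, 37)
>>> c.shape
(37, 37)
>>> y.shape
(13, 37)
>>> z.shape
(37, 13)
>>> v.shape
(13, 3)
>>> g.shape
(37, 37)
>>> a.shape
(37, 37)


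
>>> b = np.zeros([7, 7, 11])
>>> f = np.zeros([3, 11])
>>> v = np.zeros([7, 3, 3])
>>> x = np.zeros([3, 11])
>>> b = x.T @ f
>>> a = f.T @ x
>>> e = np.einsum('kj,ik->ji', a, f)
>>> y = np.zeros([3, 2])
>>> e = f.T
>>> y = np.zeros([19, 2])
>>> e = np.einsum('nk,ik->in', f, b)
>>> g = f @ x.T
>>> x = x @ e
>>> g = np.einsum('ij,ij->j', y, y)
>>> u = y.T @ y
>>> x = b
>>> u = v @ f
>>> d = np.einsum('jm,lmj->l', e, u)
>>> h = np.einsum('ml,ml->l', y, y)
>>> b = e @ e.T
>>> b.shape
(11, 11)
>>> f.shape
(3, 11)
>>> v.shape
(7, 3, 3)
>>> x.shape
(11, 11)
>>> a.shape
(11, 11)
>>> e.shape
(11, 3)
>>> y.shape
(19, 2)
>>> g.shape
(2,)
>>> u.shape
(7, 3, 11)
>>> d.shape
(7,)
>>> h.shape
(2,)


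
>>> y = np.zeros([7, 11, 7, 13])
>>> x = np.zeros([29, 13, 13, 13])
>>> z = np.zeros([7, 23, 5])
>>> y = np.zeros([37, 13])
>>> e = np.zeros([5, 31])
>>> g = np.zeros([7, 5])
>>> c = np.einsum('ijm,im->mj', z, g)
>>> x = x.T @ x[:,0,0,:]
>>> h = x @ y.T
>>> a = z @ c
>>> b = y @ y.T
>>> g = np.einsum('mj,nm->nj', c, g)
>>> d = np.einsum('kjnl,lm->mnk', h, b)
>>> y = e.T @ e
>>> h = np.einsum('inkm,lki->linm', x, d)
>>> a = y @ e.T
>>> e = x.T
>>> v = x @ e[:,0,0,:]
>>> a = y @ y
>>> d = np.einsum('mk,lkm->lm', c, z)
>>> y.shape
(31, 31)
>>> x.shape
(13, 13, 13, 13)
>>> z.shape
(7, 23, 5)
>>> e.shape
(13, 13, 13, 13)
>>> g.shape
(7, 23)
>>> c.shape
(5, 23)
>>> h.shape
(37, 13, 13, 13)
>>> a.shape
(31, 31)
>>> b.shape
(37, 37)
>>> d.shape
(7, 5)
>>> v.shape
(13, 13, 13, 13)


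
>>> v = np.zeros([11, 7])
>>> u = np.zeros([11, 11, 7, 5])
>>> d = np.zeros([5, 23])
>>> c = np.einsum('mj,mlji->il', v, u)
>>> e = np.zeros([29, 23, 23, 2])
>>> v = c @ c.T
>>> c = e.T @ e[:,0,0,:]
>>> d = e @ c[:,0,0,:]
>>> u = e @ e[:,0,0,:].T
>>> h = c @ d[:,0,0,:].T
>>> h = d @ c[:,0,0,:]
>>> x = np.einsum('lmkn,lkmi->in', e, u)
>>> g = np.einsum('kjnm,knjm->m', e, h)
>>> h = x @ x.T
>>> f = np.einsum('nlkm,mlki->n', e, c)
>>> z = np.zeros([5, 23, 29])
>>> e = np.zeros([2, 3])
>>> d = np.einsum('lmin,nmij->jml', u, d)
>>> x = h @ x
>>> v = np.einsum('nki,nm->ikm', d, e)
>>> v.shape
(29, 23, 3)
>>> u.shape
(29, 23, 23, 29)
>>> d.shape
(2, 23, 29)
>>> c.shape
(2, 23, 23, 2)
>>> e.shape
(2, 3)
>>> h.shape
(29, 29)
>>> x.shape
(29, 2)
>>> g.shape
(2,)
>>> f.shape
(29,)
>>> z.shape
(5, 23, 29)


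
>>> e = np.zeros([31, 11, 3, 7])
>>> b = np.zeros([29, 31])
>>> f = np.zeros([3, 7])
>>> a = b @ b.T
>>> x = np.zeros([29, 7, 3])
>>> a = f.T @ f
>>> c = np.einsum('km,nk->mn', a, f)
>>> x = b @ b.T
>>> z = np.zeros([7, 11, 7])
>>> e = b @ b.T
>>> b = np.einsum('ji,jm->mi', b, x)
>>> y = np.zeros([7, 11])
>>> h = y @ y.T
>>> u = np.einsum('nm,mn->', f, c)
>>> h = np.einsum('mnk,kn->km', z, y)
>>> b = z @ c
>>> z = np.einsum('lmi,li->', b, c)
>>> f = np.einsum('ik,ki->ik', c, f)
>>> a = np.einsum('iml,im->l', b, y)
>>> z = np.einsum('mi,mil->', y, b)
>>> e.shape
(29, 29)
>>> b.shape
(7, 11, 3)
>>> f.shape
(7, 3)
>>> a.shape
(3,)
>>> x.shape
(29, 29)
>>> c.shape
(7, 3)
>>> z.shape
()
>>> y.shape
(7, 11)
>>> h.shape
(7, 7)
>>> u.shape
()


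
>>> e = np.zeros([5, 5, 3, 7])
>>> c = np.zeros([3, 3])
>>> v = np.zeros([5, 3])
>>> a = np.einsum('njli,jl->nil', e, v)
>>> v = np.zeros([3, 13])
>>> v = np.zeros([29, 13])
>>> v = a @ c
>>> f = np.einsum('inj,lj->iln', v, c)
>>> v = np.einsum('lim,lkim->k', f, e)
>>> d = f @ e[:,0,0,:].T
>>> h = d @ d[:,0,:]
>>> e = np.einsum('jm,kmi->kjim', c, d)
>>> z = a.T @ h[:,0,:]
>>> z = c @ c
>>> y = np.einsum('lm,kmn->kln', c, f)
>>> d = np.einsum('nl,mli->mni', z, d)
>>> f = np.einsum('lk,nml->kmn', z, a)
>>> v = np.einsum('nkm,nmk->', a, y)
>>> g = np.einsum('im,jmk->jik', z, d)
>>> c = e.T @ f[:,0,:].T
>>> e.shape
(5, 3, 5, 3)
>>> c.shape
(3, 5, 3, 3)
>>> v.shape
()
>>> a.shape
(5, 7, 3)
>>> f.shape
(3, 7, 5)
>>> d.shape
(5, 3, 5)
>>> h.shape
(5, 3, 5)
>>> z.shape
(3, 3)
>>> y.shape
(5, 3, 7)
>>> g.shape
(5, 3, 5)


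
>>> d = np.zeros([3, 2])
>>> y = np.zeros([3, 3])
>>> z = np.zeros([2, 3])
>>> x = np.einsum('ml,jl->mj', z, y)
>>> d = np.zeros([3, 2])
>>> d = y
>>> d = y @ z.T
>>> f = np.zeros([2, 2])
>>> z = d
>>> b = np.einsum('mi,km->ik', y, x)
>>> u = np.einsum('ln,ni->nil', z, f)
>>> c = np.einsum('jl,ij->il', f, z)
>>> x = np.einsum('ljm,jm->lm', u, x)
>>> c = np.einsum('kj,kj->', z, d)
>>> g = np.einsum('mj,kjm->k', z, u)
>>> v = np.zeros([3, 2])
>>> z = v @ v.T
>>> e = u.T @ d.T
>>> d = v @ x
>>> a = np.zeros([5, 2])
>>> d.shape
(3, 3)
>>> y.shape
(3, 3)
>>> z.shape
(3, 3)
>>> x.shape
(2, 3)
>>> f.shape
(2, 2)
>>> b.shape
(3, 2)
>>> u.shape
(2, 2, 3)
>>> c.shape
()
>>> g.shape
(2,)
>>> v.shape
(3, 2)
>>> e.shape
(3, 2, 3)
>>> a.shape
(5, 2)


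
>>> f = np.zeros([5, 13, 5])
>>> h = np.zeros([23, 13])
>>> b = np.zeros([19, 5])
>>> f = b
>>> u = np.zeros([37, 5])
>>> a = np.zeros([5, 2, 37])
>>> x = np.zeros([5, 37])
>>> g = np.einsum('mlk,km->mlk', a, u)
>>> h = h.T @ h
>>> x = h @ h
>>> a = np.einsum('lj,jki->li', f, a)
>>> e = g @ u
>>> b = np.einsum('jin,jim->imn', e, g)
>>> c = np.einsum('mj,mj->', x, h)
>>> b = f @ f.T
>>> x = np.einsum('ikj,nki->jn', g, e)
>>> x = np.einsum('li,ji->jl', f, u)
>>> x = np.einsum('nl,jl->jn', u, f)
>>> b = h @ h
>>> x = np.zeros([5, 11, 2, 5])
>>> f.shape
(19, 5)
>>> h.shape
(13, 13)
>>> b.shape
(13, 13)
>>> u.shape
(37, 5)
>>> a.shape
(19, 37)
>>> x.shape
(5, 11, 2, 5)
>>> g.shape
(5, 2, 37)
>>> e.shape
(5, 2, 5)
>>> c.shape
()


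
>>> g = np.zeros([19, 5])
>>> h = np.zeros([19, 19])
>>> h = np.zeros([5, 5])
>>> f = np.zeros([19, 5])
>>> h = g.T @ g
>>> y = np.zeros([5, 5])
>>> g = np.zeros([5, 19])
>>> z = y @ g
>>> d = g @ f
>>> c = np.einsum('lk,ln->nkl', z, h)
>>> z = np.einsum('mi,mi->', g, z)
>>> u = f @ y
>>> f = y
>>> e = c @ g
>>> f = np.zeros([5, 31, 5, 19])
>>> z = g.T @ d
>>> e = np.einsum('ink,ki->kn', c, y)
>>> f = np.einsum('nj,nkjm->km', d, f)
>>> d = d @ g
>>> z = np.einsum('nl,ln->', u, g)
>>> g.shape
(5, 19)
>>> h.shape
(5, 5)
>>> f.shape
(31, 19)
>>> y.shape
(5, 5)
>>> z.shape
()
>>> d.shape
(5, 19)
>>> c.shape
(5, 19, 5)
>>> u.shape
(19, 5)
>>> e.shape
(5, 19)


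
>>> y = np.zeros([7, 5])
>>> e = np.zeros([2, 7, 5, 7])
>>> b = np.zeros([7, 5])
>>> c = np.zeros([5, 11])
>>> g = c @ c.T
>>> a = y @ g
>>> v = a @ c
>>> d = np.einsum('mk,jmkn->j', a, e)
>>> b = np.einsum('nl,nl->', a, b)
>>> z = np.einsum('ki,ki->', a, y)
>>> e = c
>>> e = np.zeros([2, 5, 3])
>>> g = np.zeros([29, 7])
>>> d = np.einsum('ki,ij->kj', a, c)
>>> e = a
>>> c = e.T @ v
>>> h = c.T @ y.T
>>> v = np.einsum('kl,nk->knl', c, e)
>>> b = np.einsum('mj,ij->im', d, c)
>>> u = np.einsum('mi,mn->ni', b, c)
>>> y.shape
(7, 5)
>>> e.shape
(7, 5)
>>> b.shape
(5, 7)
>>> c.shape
(5, 11)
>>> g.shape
(29, 7)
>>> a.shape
(7, 5)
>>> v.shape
(5, 7, 11)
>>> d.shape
(7, 11)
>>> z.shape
()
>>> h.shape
(11, 7)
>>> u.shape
(11, 7)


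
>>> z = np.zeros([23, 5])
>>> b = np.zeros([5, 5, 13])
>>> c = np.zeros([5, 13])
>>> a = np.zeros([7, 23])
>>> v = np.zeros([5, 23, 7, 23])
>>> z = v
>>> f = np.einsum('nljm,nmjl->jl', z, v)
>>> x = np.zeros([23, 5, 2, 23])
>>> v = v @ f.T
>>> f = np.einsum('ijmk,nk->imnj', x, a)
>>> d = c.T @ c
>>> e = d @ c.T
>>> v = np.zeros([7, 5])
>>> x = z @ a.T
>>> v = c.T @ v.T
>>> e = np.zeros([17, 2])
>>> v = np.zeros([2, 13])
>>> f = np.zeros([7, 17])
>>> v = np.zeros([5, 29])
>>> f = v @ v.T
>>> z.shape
(5, 23, 7, 23)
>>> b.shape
(5, 5, 13)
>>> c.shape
(5, 13)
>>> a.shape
(7, 23)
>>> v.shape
(5, 29)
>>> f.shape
(5, 5)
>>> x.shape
(5, 23, 7, 7)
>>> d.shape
(13, 13)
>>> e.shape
(17, 2)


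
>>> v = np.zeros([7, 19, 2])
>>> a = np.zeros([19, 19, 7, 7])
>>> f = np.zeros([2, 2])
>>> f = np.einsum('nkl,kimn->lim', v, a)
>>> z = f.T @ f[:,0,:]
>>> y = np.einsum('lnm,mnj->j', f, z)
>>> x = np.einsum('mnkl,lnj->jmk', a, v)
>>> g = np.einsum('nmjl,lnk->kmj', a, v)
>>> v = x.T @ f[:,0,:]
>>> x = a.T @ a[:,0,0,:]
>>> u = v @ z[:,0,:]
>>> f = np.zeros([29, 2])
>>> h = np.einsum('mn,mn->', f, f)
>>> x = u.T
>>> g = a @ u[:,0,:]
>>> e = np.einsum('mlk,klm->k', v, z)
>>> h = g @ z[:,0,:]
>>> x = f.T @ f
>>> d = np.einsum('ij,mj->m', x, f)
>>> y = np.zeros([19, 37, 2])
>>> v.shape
(7, 19, 7)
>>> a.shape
(19, 19, 7, 7)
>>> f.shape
(29, 2)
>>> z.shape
(7, 19, 7)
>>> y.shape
(19, 37, 2)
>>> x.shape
(2, 2)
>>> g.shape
(19, 19, 7, 7)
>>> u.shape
(7, 19, 7)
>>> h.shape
(19, 19, 7, 7)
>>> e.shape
(7,)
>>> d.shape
(29,)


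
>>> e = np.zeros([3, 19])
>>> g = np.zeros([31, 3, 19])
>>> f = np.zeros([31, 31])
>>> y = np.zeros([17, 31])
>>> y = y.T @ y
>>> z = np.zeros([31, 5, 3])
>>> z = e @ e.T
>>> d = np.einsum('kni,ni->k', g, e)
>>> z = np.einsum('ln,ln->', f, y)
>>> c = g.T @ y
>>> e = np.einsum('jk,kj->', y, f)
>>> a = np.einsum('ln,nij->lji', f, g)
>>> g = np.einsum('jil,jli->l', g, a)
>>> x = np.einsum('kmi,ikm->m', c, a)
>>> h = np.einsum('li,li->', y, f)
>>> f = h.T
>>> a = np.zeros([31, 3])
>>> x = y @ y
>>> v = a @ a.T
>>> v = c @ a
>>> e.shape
()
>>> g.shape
(19,)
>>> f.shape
()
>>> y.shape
(31, 31)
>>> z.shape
()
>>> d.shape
(31,)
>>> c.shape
(19, 3, 31)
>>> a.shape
(31, 3)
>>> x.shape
(31, 31)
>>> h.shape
()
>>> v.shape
(19, 3, 3)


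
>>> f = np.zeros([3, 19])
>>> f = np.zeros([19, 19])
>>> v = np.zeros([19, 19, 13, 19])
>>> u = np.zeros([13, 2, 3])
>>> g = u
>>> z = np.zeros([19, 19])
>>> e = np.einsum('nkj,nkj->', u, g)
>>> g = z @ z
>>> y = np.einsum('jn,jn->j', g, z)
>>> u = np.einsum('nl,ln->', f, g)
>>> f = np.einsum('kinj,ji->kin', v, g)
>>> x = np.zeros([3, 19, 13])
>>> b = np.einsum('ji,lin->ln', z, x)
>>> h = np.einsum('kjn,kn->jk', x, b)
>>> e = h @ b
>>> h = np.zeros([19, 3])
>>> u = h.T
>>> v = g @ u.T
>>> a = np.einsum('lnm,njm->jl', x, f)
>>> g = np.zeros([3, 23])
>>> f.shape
(19, 19, 13)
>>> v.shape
(19, 3)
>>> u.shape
(3, 19)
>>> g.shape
(3, 23)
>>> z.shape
(19, 19)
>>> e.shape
(19, 13)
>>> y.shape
(19,)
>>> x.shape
(3, 19, 13)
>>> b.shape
(3, 13)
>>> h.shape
(19, 3)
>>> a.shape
(19, 3)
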